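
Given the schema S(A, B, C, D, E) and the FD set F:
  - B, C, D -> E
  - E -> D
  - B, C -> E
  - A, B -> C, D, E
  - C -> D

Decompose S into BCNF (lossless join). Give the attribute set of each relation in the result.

{A, B, C}; {B, C, E}; {C, D}; {D, E}

Candidate key of the original relation: {A, B}.
{A, B, C, D, E}: {B, C, D} determines {B, C, D, E} here but is not a superkey — split on B, C, D -> E, giving {B, C, D, E} and {A, B, C, D}.
{B, C, D, E}: {E} determines {D, E} here but is not a superkey — split on E -> D, giving {D, E} and {B, C, E}.
{D, E} has no BCNF violation.
{B, C, E} has no BCNF violation.
{A, B, C, D}: {B, C} determines {B, C, D} here but is not a superkey — split on B, C -> D, giving {B, C, D} and {A, B, C}.
{B, C, D}: {C} determines {C, D} here but is not a superkey — split on C -> D, giving {C, D} and {B, C}.
{C, D} has no BCNF violation.
{B, C} has no BCNF violation.
{A, B, C} has no BCNF violation.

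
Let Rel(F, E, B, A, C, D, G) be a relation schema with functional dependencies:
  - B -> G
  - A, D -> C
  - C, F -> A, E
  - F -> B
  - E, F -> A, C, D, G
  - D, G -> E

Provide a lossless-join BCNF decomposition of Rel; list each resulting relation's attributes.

Candidate keys of the original relation: {C, F}, {D, F}, {E, F}.
Within {A, B, C, D, E, F, G}: {B}⁺ ∩ {A, B, C, D, E, F, G} = {B, G}, not the whole set, so B -> G violates BCNF; decompose into {B, G} and {A, B, C, D, E, F}.
{B, G} has no BCNF violation.
Within {A, B, C, D, E, F}: {A, D}⁺ ∩ {A, B, C, D, E, F} = {A, C, D}, not the whole set, so A, D -> C violates BCNF; decompose into {A, C, D} and {A, B, D, E, F}.
{A, C, D} has no BCNF violation.
Within {A, B, D, E, F}: {F}⁺ ∩ {A, B, D, E, F} = {B, F}, not the whole set, so F -> B violates BCNF; decompose into {B, F} and {A, D, E, F}.
{B, F} has no BCNF violation.
{A, D, E, F} has no BCNF violation.

{A, C, D}; {A, D, E, F}; {B, F}; {B, G}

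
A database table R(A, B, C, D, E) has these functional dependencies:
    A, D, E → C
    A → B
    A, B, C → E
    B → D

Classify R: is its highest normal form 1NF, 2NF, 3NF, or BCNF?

Candidate keys: {A, C}, {A, E}. Prime attributes: {A, C, E}.
A → B breaks BCNF: {A}⁺ = {A, B, D}, so {A} is not a superkey.
A → B has non-prime {B} on the right and a non-superkey on the left, so 3NF fails.
{A} is a proper subset of the key {A, C}, and {A}⁺ contains the non-prime attributes {B, D} — a partial dependency, so 2NF is violated.

1NF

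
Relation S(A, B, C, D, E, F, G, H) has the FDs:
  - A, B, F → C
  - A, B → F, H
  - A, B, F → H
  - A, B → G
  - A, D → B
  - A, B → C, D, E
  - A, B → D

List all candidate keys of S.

{A, B}, {A, D}

{A} never appears on the right of any FD, so every key must include it.
Closure of {A, B} is {A, B, C, D, E, F, G, H}, the whole schema; {A, B} is a candidate key.
Closure of {A, D} is {A, B, C, D, E, F, G, H}, the whole schema; {A, D} is a candidate key.
These are minimal and exhaustive — every other superkey contains one of them.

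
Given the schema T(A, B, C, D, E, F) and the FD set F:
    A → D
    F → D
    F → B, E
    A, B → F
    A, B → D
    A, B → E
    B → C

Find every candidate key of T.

{A, B}, {A, F}

{A} never appears on the right of any FD, so every key must include it.
Closure of {A, B} is {A, B, C, D, E, F}, the whole schema; {A, B} is a candidate key.
Closure of {A, F} is {A, B, C, D, E, F}, the whole schema; {A, F} is a candidate key.
Any other superkey properly contains one of these, so there are no further candidate keys.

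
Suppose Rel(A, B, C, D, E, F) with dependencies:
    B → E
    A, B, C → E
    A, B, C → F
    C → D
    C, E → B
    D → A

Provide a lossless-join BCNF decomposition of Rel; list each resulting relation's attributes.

Candidate keys of the original relation: {B, C}, {C, E}.
Within {A, B, C, D, E, F}: {B}⁺ ∩ {A, B, C, D, E, F} = {B, E}, not the whole set, so B → E violates BCNF; decompose into {B, E} and {A, B, C, D, F}.
{B, E}: every determinant is a superkey — BCNF.
Within {A, B, C, D, F}: {C}⁺ ∩ {A, B, C, D, F} = {A, C, D}, not the whole set, so C → A, D violates BCNF; decompose into {A, C, D} and {B, C, F}.
Within {A, C, D}: {D}⁺ ∩ {A, C, D} = {A, D}, not the whole set, so D → A violates BCNF; decompose into {A, D} and {C, D}.
{A, D}: every determinant is a superkey — BCNF.
{C, D}: every determinant is a superkey — BCNF.
{B, C, F}: every determinant is a superkey — BCNF.

{A, D}; {B, C, F}; {B, E}; {C, D}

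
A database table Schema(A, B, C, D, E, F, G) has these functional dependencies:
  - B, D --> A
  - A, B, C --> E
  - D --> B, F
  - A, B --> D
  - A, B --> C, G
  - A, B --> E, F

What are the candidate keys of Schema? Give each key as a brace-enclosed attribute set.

{D}⁺ = {A, B, C, D, E, F, G}, which is every attribute, so {D} is a candidate key.
{A, B}⁺ = {A, B, C, D, E, F, G}, which is every attribute, so {A, B} is a candidate key.
These are minimal and exhaustive — every other superkey contains one of them.

{A, B}, {D}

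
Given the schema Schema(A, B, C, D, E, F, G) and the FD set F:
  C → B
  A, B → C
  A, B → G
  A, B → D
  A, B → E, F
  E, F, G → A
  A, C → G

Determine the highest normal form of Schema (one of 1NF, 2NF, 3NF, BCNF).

Candidate keys: {A, B}, {A, C}, {B, E, F, G}, {C, E, F, G}. Prime attributes: {A, B, C, E, F, G}.
C → B: {C}⁺ = {B, C}, which is not all of the attributes, so the left side is not a superkey — BCNF is violated.
But every attribute on its right side ({B}) is prime, and the same holds for every other non-superkey FD, so 3NF still holds.

3NF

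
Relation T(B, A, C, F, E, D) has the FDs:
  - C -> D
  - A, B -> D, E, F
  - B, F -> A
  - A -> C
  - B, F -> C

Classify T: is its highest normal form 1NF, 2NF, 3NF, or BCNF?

1NF

Candidate keys: {A, B}, {B, F}. Prime attributes: {A, B, F}.
C -> D breaks BCNF: {C}⁺ = {C, D}, so {C} is not a superkey.
C -> D determines the non-prime attribute {D} from a non-superkey — 3NF is violated.
{A} is a proper subset of the key {A, B}, and {A}⁺ contains the non-prime attributes {C, D} — a partial dependency, so 2NF is violated.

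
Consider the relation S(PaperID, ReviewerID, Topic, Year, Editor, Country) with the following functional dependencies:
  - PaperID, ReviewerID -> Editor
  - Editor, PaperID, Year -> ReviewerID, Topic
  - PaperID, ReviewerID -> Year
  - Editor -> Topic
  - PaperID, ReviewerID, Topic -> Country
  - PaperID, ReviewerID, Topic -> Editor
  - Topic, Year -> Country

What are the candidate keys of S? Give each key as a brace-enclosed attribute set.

{PaperID} never appears on the right of any FD, so every key must include it.
{PaperID, ReviewerID}⁺ = {Country, Editor, PaperID, ReviewerID, Topic, Year}, which is every attribute, so {PaperID, ReviewerID} is a candidate key.
{Editor, PaperID, Year}⁺ = {Country, Editor, PaperID, ReviewerID, Topic, Year}, which is every attribute, so {Editor, PaperID, Year} is a candidate key.
Any other superkey properly contains one of these, so there are no further candidate keys.

{Editor, PaperID, Year}, {PaperID, ReviewerID}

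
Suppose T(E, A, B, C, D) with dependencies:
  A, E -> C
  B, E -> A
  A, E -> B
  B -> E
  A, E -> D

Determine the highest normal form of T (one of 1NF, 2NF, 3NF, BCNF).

Candidate keys: {A, E}, {B}. Prime attributes: {A, B, E}.
Every FD has a superkey on the left, so the relation is in BCNF.

BCNF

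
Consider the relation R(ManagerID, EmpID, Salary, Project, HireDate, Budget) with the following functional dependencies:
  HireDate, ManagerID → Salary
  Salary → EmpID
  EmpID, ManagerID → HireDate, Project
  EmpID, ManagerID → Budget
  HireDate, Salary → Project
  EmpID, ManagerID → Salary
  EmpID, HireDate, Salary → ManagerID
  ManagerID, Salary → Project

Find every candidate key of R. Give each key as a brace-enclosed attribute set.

{EmpID, ManagerID} is a candidate key since {EmpID, ManagerID}⁺ = {Budget, EmpID, HireDate, ManagerID, Project, Salary} covers every attribute.
{HireDate, ManagerID} is a candidate key since {HireDate, ManagerID}⁺ = {Budget, EmpID, HireDate, ManagerID, Project, Salary} covers every attribute.
{HireDate, Salary} is a candidate key since {HireDate, Salary}⁺ = {Budget, EmpID, HireDate, ManagerID, Project, Salary} covers every attribute.
{ManagerID, Salary} is a candidate key since {ManagerID, Salary}⁺ = {Budget, EmpID, HireDate, ManagerID, Project, Salary} covers every attribute.
Any other superkey properly contains one of these, so there are no further candidate keys.

{EmpID, ManagerID}, {HireDate, ManagerID}, {HireDate, Salary}, {ManagerID, Salary}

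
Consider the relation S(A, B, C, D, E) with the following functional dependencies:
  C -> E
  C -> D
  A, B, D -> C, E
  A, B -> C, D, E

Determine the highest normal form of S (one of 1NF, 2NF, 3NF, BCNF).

Candidate key: {A, B}. Prime attributes: {A, B}.
C -> E breaks BCNF: {C}⁺ = {C, D, E}, so {C} is not a superkey.
Because {E} is non-prime and the left side of C -> E is not a superkey, the relation is not in 3NF.
No non-prime attribute depends on a proper subset of any candidate key, so 2NF holds.

2NF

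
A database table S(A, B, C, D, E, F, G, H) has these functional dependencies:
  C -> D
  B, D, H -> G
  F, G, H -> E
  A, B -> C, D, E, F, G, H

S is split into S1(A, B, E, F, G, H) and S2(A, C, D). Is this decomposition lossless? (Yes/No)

No

S1 ∩ S2 = {A}; its closure under F is {A}.
The closure covers neither S1 nor S2 entirely; the join is not lossless.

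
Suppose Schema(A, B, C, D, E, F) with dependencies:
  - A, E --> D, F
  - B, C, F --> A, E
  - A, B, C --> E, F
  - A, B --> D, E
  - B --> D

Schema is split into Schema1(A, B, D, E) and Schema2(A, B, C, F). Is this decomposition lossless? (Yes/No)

Yes

Schema1 ∩ Schema2 = {A, B}; its closure under F is {A, B, D, E, F}.
Since Schema1 ⊆ {A, B, D, E, F}, the intersection is a superkey of Schema1; the decomposition is lossless.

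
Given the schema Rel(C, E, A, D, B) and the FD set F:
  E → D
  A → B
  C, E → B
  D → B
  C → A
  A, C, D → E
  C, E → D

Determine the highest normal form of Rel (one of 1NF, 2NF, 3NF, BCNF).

Candidate keys: {C, D}, {C, E}. Prime attributes: {C, D, E}.
For E → D we have {E}⁺ = {B, D, E}; {E} is not a superkey, so BCNF fails.
Because {B} is non-prime and the left side of A → B is not a superkey, the relation is not in 3NF.
The proper key subset {C} of {C, D} determines non-prime {A, B}, so the relation is not even in 2NF.

1NF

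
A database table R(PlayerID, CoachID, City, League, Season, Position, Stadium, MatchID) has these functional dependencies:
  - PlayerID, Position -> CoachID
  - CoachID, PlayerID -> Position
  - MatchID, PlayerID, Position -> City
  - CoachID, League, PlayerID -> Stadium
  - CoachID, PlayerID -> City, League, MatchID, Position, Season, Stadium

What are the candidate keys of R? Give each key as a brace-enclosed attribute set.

{CoachID, PlayerID}, {PlayerID, Position}

{PlayerID} never appears on the right of any FD, so every key must include it.
{CoachID, PlayerID}⁺ = {City, CoachID, League, MatchID, PlayerID, Position, Season, Stadium}, which is every attribute, so {CoachID, PlayerID} is a candidate key.
{PlayerID, Position}⁺ = {City, CoachID, League, MatchID, PlayerID, Position, Season, Stadium}, which is every attribute, so {PlayerID, Position} is a candidate key.
These are minimal and exhaustive — every other superkey contains one of them.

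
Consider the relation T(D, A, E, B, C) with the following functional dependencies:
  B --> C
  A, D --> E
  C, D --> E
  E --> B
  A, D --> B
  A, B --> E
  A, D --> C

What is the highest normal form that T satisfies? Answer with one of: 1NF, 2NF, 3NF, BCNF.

Candidate key: {A, D}. Prime attributes: {A, D}.
B --> C: {B}⁺ = {B, C}, which is not all of the attributes, so the left side is not a superkey — BCNF is violated.
Because {C} is non-prime and the left side of B --> C is not a superkey, the relation is not in 3NF.
No non-prime attribute depends on a proper subset of any candidate key, so 2NF holds.

2NF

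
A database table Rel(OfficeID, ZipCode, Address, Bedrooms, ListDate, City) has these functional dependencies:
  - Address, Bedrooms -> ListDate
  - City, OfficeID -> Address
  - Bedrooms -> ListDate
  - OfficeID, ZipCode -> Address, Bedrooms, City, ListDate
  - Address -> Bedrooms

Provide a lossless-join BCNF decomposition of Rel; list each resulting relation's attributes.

{Address, Bedrooms}; {Address, City, OfficeID}; {Bedrooms, ListDate}; {City, OfficeID, ZipCode}

Candidate key of the original relation: {OfficeID, ZipCode}.
Within {Address, Bedrooms, City, ListDate, OfficeID, ZipCode}: {Address, Bedrooms}⁺ ∩ {Address, Bedrooms, City, ListDate, OfficeID, ZipCode} = {Address, Bedrooms, ListDate}, not the whole set, so Address, Bedrooms -> ListDate violates BCNF; decompose into {Address, Bedrooms, ListDate} and {Address, Bedrooms, City, OfficeID, ZipCode}.
Within {Address, Bedrooms, ListDate}: {Bedrooms}⁺ ∩ {Address, Bedrooms, ListDate} = {Bedrooms, ListDate}, not the whole set, so Bedrooms -> ListDate violates BCNF; decompose into {Bedrooms, ListDate} and {Address, Bedrooms}.
{Bedrooms, ListDate} has no BCNF violation.
{Address, Bedrooms} has no BCNF violation.
Within {Address, Bedrooms, City, OfficeID, ZipCode}: {City, OfficeID}⁺ ∩ {Address, Bedrooms, City, OfficeID, ZipCode} = {Address, Bedrooms, City, OfficeID}, not the whole set, so City, OfficeID -> Address, Bedrooms violates BCNF; decompose into {Address, Bedrooms, City, OfficeID} and {City, OfficeID, ZipCode}.
Within {Address, Bedrooms, City, OfficeID}: {Address}⁺ ∩ {Address, Bedrooms, City, OfficeID} = {Address, Bedrooms}, not the whole set, so Address -> Bedrooms violates BCNF; decompose into {Address, Bedrooms} and {Address, City, OfficeID}.
{Address, Bedrooms} has no BCNF violation.
{Address, City, OfficeID} has no BCNF violation.
{City, OfficeID, ZipCode} has no BCNF violation.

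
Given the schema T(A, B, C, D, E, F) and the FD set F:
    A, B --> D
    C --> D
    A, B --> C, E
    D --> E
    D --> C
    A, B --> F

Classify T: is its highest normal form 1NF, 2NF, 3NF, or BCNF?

2NF

Candidate key: {A, B}. Prime attributes: {A, B}.
For C --> D we have {C}⁺ = {C, D, E}; {C} is not a superkey, so BCNF fails.
C --> D determines the non-prime attribute {D} from a non-superkey — 3NF is violated.
No proper subset of a key has a non-prime attribute in its closure, so there is no partial dependency; 2NF holds.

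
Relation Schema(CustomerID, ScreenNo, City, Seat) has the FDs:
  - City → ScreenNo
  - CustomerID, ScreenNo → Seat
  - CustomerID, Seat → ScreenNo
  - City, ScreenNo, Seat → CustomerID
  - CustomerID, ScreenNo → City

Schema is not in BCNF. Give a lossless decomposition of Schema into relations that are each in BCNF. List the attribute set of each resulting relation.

{City, CustomerID, Seat}; {City, ScreenNo}

Candidate keys of the original relation: {City, CustomerID}, {City, Seat}, {CustomerID, ScreenNo}, {CustomerID, Seat}.
In {City, CustomerID, ScreenNo, Seat}, {City} is not a superkey ({City}⁺ restricted to this set is {City, ScreenNo}), so split on City → ScreenNo into {City, ScreenNo} and {City, CustomerID, Seat}.
{City, ScreenNo} is in BCNF.
{City, CustomerID, Seat} is in BCNF.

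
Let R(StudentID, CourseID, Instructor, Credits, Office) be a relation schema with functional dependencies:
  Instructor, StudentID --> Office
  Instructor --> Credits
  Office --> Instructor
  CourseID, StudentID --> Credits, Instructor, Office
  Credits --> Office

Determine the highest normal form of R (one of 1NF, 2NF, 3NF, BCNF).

2NF

Candidate key: {CourseID, StudentID}. Prime attributes: {CourseID, StudentID}.
Instructor, StudentID --> Office: {Instructor, StudentID}⁺ = {Credits, Instructor, Office, StudentID}, which is not all of the attributes, so the left side is not a superkey — BCNF is violated.
Instructor, StudentID --> Office determines the non-prime attribute {Office} from a non-superkey — 3NF is violated.
No non-prime attribute depends on a proper subset of any candidate key, so 2NF holds.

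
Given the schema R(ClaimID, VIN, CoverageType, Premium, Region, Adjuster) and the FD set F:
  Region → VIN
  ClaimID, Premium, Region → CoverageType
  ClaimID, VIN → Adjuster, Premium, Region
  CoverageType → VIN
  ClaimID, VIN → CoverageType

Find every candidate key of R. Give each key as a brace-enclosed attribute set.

{ClaimID, CoverageType}, {ClaimID, Region}, {ClaimID, VIN}

{ClaimID} never appears on the right of any FD, so every key must include it.
{ClaimID, CoverageType}⁺ = {Adjuster, ClaimID, CoverageType, Premium, Region, VIN}, which is every attribute, so {ClaimID, CoverageType} is a candidate key.
{ClaimID, Region}⁺ = {Adjuster, ClaimID, CoverageType, Premium, Region, VIN}, which is every attribute, so {ClaimID, Region} is a candidate key.
{ClaimID, VIN}⁺ = {Adjuster, ClaimID, CoverageType, Premium, Region, VIN}, which is every attribute, so {ClaimID, VIN} is a candidate key.
No proper subset of any of these is a key, and no other minimal superkey exists.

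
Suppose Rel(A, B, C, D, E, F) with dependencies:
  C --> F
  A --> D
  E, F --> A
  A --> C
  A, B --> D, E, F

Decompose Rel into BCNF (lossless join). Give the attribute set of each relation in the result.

{A, B, E}; {A, C, D}; {C, F}

Candidate keys of the original relation: {A, B}, {B, C, E}, {B, E, F}.
In {A, B, C, D, E, F}, {C} is not a superkey ({C}⁺ restricted to this set is {C, F}), so split on C --> F into {C, F} and {A, B, C, D, E}.
{C, F} has no BCNF violation.
In {A, B, C, D, E}, {A} is not a superkey ({A}⁺ restricted to this set is {A, C, D}), so split on A --> C, D into {A, C, D} and {A, B, E}.
{A, C, D} has no BCNF violation.
{A, B, E} has no BCNF violation.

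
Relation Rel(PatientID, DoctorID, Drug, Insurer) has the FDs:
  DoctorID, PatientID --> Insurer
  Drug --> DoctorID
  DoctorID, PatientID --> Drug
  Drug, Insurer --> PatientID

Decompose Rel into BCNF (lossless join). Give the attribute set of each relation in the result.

Candidate keys of the original relation: {DoctorID, PatientID}, {Drug, Insurer}, {Drug, PatientID}.
In {DoctorID, Drug, Insurer, PatientID}, {Drug} is not a superkey ({Drug}⁺ restricted to this set is {DoctorID, Drug}), so split on Drug --> DoctorID into {DoctorID, Drug} and {Drug, Insurer, PatientID}.
{DoctorID, Drug} has no BCNF violation.
{Drug, Insurer, PatientID} has no BCNF violation.

{DoctorID, Drug}; {Drug, Insurer, PatientID}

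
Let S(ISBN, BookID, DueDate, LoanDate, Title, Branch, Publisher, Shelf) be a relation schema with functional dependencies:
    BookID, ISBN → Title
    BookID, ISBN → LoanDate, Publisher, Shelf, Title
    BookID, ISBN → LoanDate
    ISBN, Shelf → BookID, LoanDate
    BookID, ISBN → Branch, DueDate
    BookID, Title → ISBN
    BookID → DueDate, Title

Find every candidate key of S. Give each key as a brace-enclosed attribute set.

{BookID} is a candidate key since {BookID}⁺ = {BookID, Branch, DueDate, ISBN, LoanDate, Publisher, Shelf, Title} covers every attribute.
{ISBN, Shelf} is a candidate key since {ISBN, Shelf}⁺ = {BookID, Branch, DueDate, ISBN, LoanDate, Publisher, Shelf, Title} covers every attribute.
No proper subset of any of these is a key, and no other minimal superkey exists.

{BookID}, {ISBN, Shelf}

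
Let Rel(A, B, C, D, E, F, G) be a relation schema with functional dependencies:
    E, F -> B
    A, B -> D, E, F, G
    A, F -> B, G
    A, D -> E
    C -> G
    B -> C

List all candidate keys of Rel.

{A, B}, {A, F}

Attributes never on any right-hand side: {A} — every candidate key must contain it.
{A, B}⁺ = {A, B, C, D, E, F, G} — all of the relation — so {A, B} is a candidate key.
{A, F}⁺ = {A, B, C, D, E, F, G} — all of the relation — so {A, F} is a candidate key.
These are minimal and exhaustive — every other superkey contains one of them.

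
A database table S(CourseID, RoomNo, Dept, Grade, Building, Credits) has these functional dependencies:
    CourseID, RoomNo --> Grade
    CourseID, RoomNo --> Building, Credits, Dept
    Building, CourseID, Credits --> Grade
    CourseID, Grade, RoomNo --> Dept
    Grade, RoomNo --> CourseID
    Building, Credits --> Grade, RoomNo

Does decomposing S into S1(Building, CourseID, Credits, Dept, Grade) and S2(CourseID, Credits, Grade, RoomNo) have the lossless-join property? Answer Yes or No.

No

Common attributes: {CourseID, Credits, Grade}; their closure is {CourseID, Credits, Grade}.
Neither S1 nor S2 is contained in that closure, so the decomposition is lossy.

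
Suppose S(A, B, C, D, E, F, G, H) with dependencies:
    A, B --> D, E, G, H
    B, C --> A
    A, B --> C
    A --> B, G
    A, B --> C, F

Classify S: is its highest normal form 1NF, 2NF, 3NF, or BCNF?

Candidate keys: {A}, {B, C}. Prime attributes: {A, B, C}.
Every FD has a superkey on the left, so the relation is in BCNF.

BCNF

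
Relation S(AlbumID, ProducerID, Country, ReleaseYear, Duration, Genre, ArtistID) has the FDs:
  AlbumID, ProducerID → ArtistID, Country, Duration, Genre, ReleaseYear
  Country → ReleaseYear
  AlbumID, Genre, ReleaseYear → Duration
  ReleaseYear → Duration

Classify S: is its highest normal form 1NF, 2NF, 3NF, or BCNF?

2NF

Candidate key: {AlbumID, ProducerID}. Prime attributes: {AlbumID, ProducerID}.
Country → ReleaseYear: {Country}⁺ = {Country, Duration, ReleaseYear}, which is not all of the attributes, so the left side is not a superkey — BCNF is violated.
Country → ReleaseYear determines the non-prime attribute {ReleaseYear} from a non-superkey — 3NF is violated.
Checking every proper subset of each key, none determines a non-prime attribute — 2NF is satisfied.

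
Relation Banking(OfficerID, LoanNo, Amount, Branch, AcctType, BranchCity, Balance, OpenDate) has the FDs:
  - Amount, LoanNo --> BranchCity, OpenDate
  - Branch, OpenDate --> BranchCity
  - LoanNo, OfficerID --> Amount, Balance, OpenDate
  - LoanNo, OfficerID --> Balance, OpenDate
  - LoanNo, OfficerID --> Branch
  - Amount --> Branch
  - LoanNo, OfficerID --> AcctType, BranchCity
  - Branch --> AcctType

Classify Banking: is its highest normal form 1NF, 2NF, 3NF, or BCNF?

Candidate key: {LoanNo, OfficerID}. Prime attributes: {LoanNo, OfficerID}.
For Amount, LoanNo --> BranchCity, OpenDate we have {Amount, LoanNo}⁺ = {AcctType, Amount, Branch, BranchCity, LoanNo, OpenDate}; {Amount, LoanNo} is not a superkey, so BCNF fails.
Amount, LoanNo --> BranchCity, OpenDate has non-prime {BranchCity, OpenDate} on the right and a non-superkey on the left, so 3NF fails.
Checking every proper subset of each key, none determines a non-prime attribute — 2NF is satisfied.

2NF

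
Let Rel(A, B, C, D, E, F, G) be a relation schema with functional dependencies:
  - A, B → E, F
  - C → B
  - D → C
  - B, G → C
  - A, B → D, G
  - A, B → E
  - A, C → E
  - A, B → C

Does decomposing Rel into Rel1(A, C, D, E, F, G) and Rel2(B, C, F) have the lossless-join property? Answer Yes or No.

Yes

Rel1 ∩ Rel2 = {C, F}; its closure under F is {B, C, F}.
Rel2 is contained in that closure, so Rel1 ∩ Rel2 → Rel2 holds and the join is lossless.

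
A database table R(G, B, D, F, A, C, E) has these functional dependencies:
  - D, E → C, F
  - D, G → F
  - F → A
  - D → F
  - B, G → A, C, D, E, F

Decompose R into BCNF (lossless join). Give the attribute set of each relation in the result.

{A, F}; {B, D, E, G}; {C, D, E}; {D, F}

Candidate key of the original relation: {B, G}.
Within {A, B, C, D, E, F, G}: {D, E}⁺ ∩ {A, B, C, D, E, F, G} = {A, C, D, E, F}, not the whole set, so D, E → A, C, F violates BCNF; decompose into {A, C, D, E, F} and {B, D, E, G}.
Within {A, C, D, E, F}: {F}⁺ ∩ {A, C, D, E, F} = {A, F}, not the whole set, so F → A violates BCNF; decompose into {A, F} and {C, D, E, F}.
{A, F} has no BCNF violation.
Within {C, D, E, F}: {D}⁺ ∩ {C, D, E, F} = {D, F}, not the whole set, so D → F violates BCNF; decompose into {D, F} and {C, D, E}.
{D, F} has no BCNF violation.
{C, D, E} has no BCNF violation.
{B, D, E, G} has no BCNF violation.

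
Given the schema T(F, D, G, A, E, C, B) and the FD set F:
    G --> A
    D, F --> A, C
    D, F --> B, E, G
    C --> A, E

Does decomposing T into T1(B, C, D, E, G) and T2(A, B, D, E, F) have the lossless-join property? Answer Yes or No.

T1 ∩ T2 = {B, D, E}; its closure under F is {B, D, E}.
Neither T1 nor T2 is contained in that closure, so the decomposition is lossy.

No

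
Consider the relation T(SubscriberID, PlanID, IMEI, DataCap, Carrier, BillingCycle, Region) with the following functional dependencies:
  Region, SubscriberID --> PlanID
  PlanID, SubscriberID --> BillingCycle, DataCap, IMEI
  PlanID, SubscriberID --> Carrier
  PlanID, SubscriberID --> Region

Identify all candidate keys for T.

Attributes never on any right-hand side: {SubscriberID} — every candidate key must contain it.
{PlanID, SubscriberID}⁺ = {BillingCycle, Carrier, DataCap, IMEI, PlanID, Region, SubscriberID}, which is every attribute, so {PlanID, SubscriberID} is a candidate key.
{Region, SubscriberID}⁺ = {BillingCycle, Carrier, DataCap, IMEI, PlanID, Region, SubscriberID}, which is every attribute, so {Region, SubscriberID} is a candidate key.
Any other superkey properly contains one of these, so there are no further candidate keys.

{PlanID, SubscriberID}, {Region, SubscriberID}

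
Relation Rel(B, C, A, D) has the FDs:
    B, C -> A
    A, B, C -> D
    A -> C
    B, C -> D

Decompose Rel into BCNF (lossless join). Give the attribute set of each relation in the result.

Candidate keys of the original relation: {A, B}, {B, C}.
{A, B, C, D}: {A} determines {A, C} here but is not a superkey — split on A -> C, giving {A, C} and {A, B, D}.
{A, C} is in BCNF.
{A, B, D} is in BCNF.

{A, B, D}; {A, C}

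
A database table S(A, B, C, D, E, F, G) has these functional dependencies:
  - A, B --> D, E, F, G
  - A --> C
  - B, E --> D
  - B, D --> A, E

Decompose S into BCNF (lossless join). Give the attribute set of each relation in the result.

{A, B, D, E, F, G}; {A, C}

Candidate keys of the original relation: {A, B}, {B, D}, {B, E}.
In {A, B, C, D, E, F, G}, {A} is not a superkey ({A}⁺ restricted to this set is {A, C}), so split on A --> C into {A, C} and {A, B, D, E, F, G}.
{A, C}: every determinant is a superkey — BCNF.
{A, B, D, E, F, G}: every determinant is a superkey — BCNF.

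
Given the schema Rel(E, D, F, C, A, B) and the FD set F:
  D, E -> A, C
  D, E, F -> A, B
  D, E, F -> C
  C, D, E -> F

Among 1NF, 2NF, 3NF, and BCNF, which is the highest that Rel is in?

BCNF

Candidate key: {D, E}. Prime attributes: {D, E}.
Every FD has a superkey on the left, so the relation is in BCNF.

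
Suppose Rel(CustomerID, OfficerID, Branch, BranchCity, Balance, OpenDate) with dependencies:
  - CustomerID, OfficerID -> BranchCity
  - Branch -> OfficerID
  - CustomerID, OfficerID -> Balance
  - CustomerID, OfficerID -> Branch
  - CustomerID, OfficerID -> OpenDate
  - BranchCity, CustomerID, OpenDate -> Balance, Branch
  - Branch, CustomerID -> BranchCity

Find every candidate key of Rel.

No FD produces {CustomerID}, so it must be in every candidate key.
{Branch, CustomerID} is a candidate key since {Branch, CustomerID}⁺ = {Balance, Branch, BranchCity, CustomerID, OfficerID, OpenDate} covers every attribute.
{CustomerID, OfficerID} is a candidate key since {CustomerID, OfficerID}⁺ = {Balance, Branch, BranchCity, CustomerID, OfficerID, OpenDate} covers every attribute.
{BranchCity, CustomerID, OpenDate} is a candidate key since {BranchCity, CustomerID, OpenDate}⁺ = {Balance, Branch, BranchCity, CustomerID, OfficerID, OpenDate} covers every attribute.
No proper subset of any of these is a key, and no other minimal superkey exists.

{Branch, CustomerID}, {BranchCity, CustomerID, OpenDate}, {CustomerID, OfficerID}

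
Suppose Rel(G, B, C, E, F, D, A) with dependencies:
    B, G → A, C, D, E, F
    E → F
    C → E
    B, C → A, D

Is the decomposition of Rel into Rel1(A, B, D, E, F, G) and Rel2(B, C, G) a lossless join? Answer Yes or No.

The shared attributes are {B, G} and {B, G}⁺ = {A, B, C, D, E, F, G}.
Rel1 is contained in that closure, so Rel1 ∩ Rel2 → Rel1 holds and the join is lossless.

Yes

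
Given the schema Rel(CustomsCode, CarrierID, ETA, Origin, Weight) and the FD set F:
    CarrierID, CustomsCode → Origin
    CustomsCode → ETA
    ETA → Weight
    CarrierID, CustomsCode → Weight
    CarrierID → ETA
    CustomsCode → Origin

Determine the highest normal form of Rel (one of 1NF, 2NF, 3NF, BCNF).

1NF

Candidate key: {CarrierID, CustomsCode}. Prime attributes: {CarrierID, CustomsCode}.
For CustomsCode → ETA we have {CustomsCode}⁺ = {CustomsCode, ETA, Origin, Weight}; {CustomsCode} is not a superkey, so BCNF fails.
CustomsCode → ETA has non-prime {ETA} on the right and a non-superkey on the left, so 3NF fails.
Since {CarrierID} ⊂ {CarrierID, CustomsCode} and {CarrierID}⁺ ⊇ {ETA, Weight} with {ETA, Weight} non-prime, there is a partial dependency; 2NF fails.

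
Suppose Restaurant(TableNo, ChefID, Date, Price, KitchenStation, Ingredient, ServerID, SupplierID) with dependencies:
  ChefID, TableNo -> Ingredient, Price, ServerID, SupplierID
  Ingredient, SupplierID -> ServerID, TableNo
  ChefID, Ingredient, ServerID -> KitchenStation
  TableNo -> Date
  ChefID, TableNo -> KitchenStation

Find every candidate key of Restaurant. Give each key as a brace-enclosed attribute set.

Attributes never on any right-hand side: {ChefID} — every candidate key must contain it.
{ChefID, TableNo}⁺ = {ChefID, Date, Ingredient, KitchenStation, Price, ServerID, SupplierID, TableNo}, which is every attribute, so {ChefID, TableNo} is a candidate key.
{ChefID, Ingredient, SupplierID}⁺ = {ChefID, Date, Ingredient, KitchenStation, Price, ServerID, SupplierID, TableNo}, which is every attribute, so {ChefID, Ingredient, SupplierID} is a candidate key.
No proper subset of any of these is a key, and no other minimal superkey exists.

{ChefID, Ingredient, SupplierID}, {ChefID, TableNo}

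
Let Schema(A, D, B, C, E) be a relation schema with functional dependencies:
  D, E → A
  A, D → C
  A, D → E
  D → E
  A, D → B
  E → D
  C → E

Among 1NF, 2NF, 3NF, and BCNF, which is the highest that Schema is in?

Candidate keys: {C}, {D}, {E}. Prime attributes: {C, D, E}.
Every FD has a superkey on the left, so the relation is in BCNF.

BCNF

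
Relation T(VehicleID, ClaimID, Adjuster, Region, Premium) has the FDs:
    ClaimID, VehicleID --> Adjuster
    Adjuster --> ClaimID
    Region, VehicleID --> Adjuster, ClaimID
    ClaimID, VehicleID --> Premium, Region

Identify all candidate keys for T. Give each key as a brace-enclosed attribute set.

No FD produces {VehicleID}, so it must be in every candidate key.
{Adjuster, VehicleID}⁺ = {Adjuster, ClaimID, Premium, Region, VehicleID} — all of the relation — so {Adjuster, VehicleID} is a candidate key.
{ClaimID, VehicleID}⁺ = {Adjuster, ClaimID, Premium, Region, VehicleID} — all of the relation — so {ClaimID, VehicleID} is a candidate key.
{Region, VehicleID}⁺ = {Adjuster, ClaimID, Premium, Region, VehicleID} — all of the relation — so {Region, VehicleID} is a candidate key.
These are minimal and exhaustive — every other superkey contains one of them.

{Adjuster, VehicleID}, {ClaimID, VehicleID}, {Region, VehicleID}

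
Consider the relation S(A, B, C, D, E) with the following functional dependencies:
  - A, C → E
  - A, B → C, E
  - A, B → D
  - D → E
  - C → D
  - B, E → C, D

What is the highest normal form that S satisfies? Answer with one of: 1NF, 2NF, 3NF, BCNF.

2NF

Candidate key: {A, B}. Prime attributes: {A, B}.
A, C → E: {A, C}⁺ = {A, C, D, E}, which is not all of the attributes, so the left side is not a superkey — BCNF is violated.
A, C → E has non-prime {E} on the right and a non-superkey on the left, so 3NF fails.
No proper subset of a key has a non-prime attribute in its closure, so there is no partial dependency; 2NF holds.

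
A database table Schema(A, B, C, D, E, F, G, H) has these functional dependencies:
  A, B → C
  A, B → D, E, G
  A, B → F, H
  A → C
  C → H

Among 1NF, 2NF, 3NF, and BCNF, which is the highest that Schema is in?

Candidate key: {A, B}. Prime attributes: {A, B}.
For A → C we have {A}⁺ = {A, C, H}; {A} is not a superkey, so BCNF fails.
Because {C} is non-prime and the left side of A → C is not a superkey, the relation is not in 3NF.
The proper key subset {A} of {A, B} determines non-prime {C, H}, so the relation is not even in 2NF.

1NF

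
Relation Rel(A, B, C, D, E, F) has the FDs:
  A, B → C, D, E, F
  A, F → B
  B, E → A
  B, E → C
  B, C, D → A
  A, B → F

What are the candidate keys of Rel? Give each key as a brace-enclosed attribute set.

{A, B}, {A, F}, {B, C, D}, {B, E}

{A, B}⁺ = {A, B, C, D, E, F}, which is every attribute, so {A, B} is a candidate key.
{A, F}⁺ = {A, B, C, D, E, F}, which is every attribute, so {A, F} is a candidate key.
{B, E}⁺ = {A, B, C, D, E, F}, which is every attribute, so {B, E} is a candidate key.
{B, C, D}⁺ = {A, B, C, D, E, F}, which is every attribute, so {B, C, D} is a candidate key.
These are minimal and exhaustive — every other superkey contains one of them.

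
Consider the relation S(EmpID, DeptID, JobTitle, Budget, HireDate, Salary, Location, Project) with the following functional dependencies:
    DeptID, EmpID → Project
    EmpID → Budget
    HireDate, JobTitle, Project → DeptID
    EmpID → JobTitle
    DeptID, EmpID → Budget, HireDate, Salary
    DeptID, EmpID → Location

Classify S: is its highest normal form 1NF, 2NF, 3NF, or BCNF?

1NF

Candidate keys: {DeptID, EmpID}, {EmpID, HireDate, Project}. Prime attributes: {DeptID, EmpID, HireDate, Project}.
EmpID → Budget: {EmpID}⁺ = {Budget, EmpID, JobTitle}, which is not all of the attributes, so the left side is not a superkey — BCNF is violated.
EmpID → Budget has non-prime {Budget} on the right and a non-superkey on the left, so 3NF fails.
The proper key subset {EmpID} of {DeptID, EmpID} determines non-prime {Budget, JobTitle}, so the relation is not even in 2NF.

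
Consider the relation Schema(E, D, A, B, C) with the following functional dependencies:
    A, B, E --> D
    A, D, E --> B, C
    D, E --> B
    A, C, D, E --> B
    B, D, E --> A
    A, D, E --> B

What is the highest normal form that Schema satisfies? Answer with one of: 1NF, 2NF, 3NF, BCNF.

BCNF

Candidate keys: {A, B, E}, {D, E}. Prime attributes: {A, B, D, E}.
Each dependency's left side is a superkey — BCNF holds.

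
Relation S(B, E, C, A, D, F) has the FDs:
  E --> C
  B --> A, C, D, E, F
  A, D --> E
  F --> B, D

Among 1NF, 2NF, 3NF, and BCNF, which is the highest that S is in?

Candidate keys: {B}, {F}. Prime attributes: {B, F}.
For E --> C we have {E}⁺ = {C, E}; {E} is not a superkey, so BCNF fails.
Because {C} is non-prime and the left side of E --> C is not a superkey, the relation is not in 3NF.
Every candidate key is a single attribute, so no partial dependency is possible; 2NF holds.

2NF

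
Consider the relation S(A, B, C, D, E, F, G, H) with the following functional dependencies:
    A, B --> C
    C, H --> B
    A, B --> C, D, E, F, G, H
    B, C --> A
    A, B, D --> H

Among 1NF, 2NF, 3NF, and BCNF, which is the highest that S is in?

Candidate keys: {A, B}, {B, C}, {C, H}. Prime attributes: {A, B, C, H}.
The left-hand side of every FD is a superkey, so BCNF is satisfied.

BCNF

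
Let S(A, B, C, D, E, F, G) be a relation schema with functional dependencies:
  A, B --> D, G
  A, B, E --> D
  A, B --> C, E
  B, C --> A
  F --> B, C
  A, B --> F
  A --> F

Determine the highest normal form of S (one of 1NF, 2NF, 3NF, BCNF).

Candidate keys: {A}, {B, C}, {F}. Prime attributes: {A, B, C, F}.
Each dependency's left side is a superkey — BCNF holds.

BCNF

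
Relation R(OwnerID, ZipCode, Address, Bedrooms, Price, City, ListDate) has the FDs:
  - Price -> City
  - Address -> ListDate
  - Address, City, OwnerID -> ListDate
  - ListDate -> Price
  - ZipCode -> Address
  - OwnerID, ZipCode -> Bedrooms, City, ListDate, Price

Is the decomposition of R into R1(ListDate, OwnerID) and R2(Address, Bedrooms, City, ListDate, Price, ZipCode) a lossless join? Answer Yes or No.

R1 ∩ R2 = {ListDate}; its closure under F is {City, ListDate, Price}.
R1 ⊄ {City, ListDate, Price} and R2 ⊄ {City, ListDate, Price}, so the split is lossy.

No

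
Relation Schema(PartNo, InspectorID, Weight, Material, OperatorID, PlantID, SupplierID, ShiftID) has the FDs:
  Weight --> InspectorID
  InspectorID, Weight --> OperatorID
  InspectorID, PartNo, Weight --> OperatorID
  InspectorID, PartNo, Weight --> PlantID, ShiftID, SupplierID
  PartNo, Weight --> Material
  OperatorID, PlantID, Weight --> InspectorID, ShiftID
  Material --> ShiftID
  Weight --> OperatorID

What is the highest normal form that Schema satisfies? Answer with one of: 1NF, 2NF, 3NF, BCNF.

1NF

Candidate key: {PartNo, Weight}. Prime attributes: {PartNo, Weight}.
Weight --> InspectorID: {Weight}⁺ = {InspectorID, OperatorID, Weight}, which is not all of the attributes, so the left side is not a superkey — BCNF is violated.
Weight --> InspectorID has non-prime {InspectorID} on the right and a non-superkey on the left, so 3NF fails.
{Weight} is a proper subset of the key {PartNo, Weight}, and {Weight}⁺ contains the non-prime attributes {InspectorID, OperatorID} — a partial dependency, so 2NF is violated.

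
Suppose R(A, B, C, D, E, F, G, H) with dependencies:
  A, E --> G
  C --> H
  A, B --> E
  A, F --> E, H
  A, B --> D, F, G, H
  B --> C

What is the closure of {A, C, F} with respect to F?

Start with {A, C, F}.
C --> H applies; add {H} → now {A, C, F, H}.
A, F --> E, H applies; add {E} → now {A, C, E, F, H}.
A, E --> G applies; add {G} → now {A, C, E, F, G, H}.
No further FD applies.

{A, C, E, F, G, H}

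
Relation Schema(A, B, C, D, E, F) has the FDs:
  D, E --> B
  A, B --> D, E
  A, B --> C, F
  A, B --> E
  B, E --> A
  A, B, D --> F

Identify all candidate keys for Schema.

Closure of {A, B} is {A, B, C, D, E, F}, the whole schema; {A, B} is a candidate key.
Closure of {B, E} is {A, B, C, D, E, F}, the whole schema; {B, E} is a candidate key.
Closure of {D, E} is {A, B, C, D, E, F}, the whole schema; {D, E} is a candidate key.
These are minimal and exhaustive — every other superkey contains one of them.

{A, B}, {B, E}, {D, E}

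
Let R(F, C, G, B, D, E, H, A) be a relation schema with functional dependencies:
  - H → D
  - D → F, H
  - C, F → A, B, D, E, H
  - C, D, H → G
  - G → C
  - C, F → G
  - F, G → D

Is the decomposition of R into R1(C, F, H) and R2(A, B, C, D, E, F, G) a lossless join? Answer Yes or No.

R1 ∩ R2 = {C, F}; its closure under F is {A, B, C, D, E, F, G, H}.
Since R1 ⊆ {A, B, C, D, E, F, G, H}, the intersection is a superkey of R1; the decomposition is lossless.

Yes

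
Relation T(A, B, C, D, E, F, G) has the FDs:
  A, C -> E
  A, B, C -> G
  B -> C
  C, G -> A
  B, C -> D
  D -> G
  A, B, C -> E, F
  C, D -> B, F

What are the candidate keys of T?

{B}⁺ = {A, B, C, D, E, F, G} — all of the relation — so {B} is a candidate key.
{C, D}⁺ = {A, B, C, D, E, F, G} — all of the relation — so {C, D} is a candidate key.
No proper subset of any of these is a key, and no other minimal superkey exists.

{B}, {C, D}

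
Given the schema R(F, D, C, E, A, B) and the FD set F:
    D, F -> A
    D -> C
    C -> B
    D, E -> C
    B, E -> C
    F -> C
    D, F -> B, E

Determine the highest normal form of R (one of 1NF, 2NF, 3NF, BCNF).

Candidate key: {D, F}. Prime attributes: {D, F}.
D -> C breaks BCNF: {D}⁺ = {B, C, D}, so {D} is not a superkey.
D -> C has non-prime {C} on the right and a non-superkey on the left, so 3NF fails.
The proper key subset {D} of {D, F} determines non-prime {B, C}, so the relation is not even in 2NF.

1NF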